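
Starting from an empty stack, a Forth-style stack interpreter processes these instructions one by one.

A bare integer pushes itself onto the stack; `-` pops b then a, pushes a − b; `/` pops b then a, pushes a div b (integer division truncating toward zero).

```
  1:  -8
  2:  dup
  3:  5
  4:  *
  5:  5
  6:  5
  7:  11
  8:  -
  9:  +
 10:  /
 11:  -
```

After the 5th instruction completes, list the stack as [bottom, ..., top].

-8  : -8
dup : -8 -8
5   : -8 -8 5
*   : -8 -40
5   : -8 -40 5

[-8, -40, 5]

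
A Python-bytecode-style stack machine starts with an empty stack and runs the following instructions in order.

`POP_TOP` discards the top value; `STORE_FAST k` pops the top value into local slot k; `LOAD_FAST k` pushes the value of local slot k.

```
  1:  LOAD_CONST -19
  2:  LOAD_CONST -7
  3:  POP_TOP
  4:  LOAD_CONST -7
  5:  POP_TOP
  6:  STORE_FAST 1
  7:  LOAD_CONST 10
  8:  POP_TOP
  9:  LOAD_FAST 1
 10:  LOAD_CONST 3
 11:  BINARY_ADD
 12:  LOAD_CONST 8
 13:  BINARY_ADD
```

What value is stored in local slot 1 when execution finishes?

LOAD_CONST -19 -> -19
LOAD_CONST -7  -> -19 -7
POP_TOP        -> -19
LOAD_CONST -7  -> -19 -7
POP_TOP        -> -19
STORE_FAST 1   -> (empty)
LOAD_CONST 10  -> 10
POP_TOP        -> (empty)
LOAD_FAST 1    -> -19
LOAD_CONST 3   -> -19 3
BINARY_ADD     -> -16
LOAD_CONST 8   -> -16 8
BINARY_ADD     -> -8

-19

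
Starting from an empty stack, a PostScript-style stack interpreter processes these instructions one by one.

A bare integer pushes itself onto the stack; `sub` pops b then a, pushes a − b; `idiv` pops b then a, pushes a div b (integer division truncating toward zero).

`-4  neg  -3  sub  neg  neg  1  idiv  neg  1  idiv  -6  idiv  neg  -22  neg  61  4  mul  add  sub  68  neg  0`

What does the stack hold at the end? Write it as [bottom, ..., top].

-4   → [-4]
neg  → [4]
-3   → [4, -3]
sub  → [7]
neg  → [-7]
neg  → [7]
1    → [7, 1]
idiv → [7]
neg  → [-7]
1    → [-7, 1]
idiv → [-7]
-6   → [-7, -6]
idiv → [1]
neg  → [-1]
-22  → [-1, -22]
neg  → [-1, 22]
61   → [-1, 22, 61]
4    → [-1, 22, 61, 4]
mul  → [-1, 22, 244]
add  → [-1, 266]
sub  → [-267]
68   → [-267, 68]
neg  → [-267, -68]
0    → [-267, -68, 0]

[-267, -68, 0]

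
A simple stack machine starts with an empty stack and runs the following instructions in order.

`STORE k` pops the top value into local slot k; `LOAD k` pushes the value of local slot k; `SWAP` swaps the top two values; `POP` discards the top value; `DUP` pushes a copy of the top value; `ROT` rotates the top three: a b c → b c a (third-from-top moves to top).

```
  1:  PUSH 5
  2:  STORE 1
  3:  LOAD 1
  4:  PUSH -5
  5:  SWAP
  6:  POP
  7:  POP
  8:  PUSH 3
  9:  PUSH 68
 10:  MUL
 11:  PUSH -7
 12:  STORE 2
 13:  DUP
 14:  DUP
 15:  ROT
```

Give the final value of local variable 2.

PUSH 5  → [5]
STORE 1 → []
LOAD 1  → [5]
PUSH -5 → [5, -5]
SWAP    → [-5, 5]
POP     → [-5]
POP     → []
PUSH 3  → [3]
PUSH 68 → [3, 68]
MUL     → [204]
PUSH -7 → [204, -7]
STORE 2 → [204]
DUP     → [204, 204]
DUP     → [204, 204, 204]
ROT     → [204, 204, 204]

-7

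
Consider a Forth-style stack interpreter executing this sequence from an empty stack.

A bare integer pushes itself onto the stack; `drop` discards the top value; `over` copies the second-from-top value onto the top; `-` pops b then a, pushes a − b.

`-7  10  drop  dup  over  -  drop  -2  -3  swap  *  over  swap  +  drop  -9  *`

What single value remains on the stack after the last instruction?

-7   → -7
10   → -7 10
drop → -7
dup  → -7 -7
over → -7 -7 -7
-    → -7 0
drop → -7
-2   → -7 -2
-3   → -7 -2 -3
swap → -7 -3 -2
*    → -7 6
over → -7 6 -7
swap → -7 -7 6
+    → -7 -1
drop → -7
-9   → -7 -9
*    → 63

63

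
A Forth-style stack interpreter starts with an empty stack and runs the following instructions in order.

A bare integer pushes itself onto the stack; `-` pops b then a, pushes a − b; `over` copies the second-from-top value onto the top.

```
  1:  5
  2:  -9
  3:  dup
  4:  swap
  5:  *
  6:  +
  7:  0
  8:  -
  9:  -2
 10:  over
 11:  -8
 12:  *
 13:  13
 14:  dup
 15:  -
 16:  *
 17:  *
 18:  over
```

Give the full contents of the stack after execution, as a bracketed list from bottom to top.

[86, 0, 86]

5    -> 5
-9   -> 5 -9
dup  -> 5 -9 -9
swap -> 5 -9 -9
*    -> 5 81
+    -> 86
0    -> 86 0
-    -> 86
-2   -> 86 -2
over -> 86 -2 86
-8   -> 86 -2 86 -8
*    -> 86 -2 -688
13   -> 86 -2 -688 13
dup  -> 86 -2 -688 13 13
-    -> 86 -2 -688 0
*    -> 86 -2 0
*    -> 86 0
over -> 86 0 86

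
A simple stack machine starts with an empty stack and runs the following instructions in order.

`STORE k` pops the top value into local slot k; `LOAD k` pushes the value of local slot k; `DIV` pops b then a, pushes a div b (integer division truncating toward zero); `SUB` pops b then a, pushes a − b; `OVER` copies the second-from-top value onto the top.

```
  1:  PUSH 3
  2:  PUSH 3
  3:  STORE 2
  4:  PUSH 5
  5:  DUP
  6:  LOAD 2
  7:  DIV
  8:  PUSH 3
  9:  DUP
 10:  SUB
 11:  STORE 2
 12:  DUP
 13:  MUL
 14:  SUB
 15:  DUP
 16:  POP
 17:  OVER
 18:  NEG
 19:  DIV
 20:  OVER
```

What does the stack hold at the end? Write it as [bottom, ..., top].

[3, -1, 3]

PUSH 3  -> 3
PUSH 3  -> 3 3
STORE 2 -> 3
PUSH 5  -> 3 5
DUP     -> 3 5 5
LOAD 2  -> 3 5 5 3
DIV     -> 3 5 1
PUSH 3  -> 3 5 1 3
DUP     -> 3 5 1 3 3
SUB     -> 3 5 1 0
STORE 2 -> 3 5 1
DUP     -> 3 5 1 1
MUL     -> 3 5 1
SUB     -> 3 4
DUP     -> 3 4 4
POP     -> 3 4
OVER    -> 3 4 3
NEG     -> 3 4 -3
DIV     -> 3 -1
OVER    -> 3 -1 3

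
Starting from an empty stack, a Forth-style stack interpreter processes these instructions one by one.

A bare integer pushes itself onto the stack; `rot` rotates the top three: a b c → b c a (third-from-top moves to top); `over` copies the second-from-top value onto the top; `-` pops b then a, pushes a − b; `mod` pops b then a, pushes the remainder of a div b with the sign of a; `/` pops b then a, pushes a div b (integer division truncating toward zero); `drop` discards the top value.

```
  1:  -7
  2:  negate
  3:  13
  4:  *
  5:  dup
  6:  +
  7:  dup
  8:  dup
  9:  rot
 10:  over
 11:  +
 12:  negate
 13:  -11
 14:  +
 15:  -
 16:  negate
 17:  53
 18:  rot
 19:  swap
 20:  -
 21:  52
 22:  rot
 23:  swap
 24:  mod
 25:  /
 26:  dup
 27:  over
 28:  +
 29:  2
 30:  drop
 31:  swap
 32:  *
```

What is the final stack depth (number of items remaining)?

1

-7     : [-7]
negate : [7]
13     : [7, 13]
*      : [91]
dup    : [91, 91]
+      : [182]
dup    : [182, 182]
dup    : [182, 182, 182]
rot    : [182, 182, 182]
over   : [182, 182, 182, 182]
+      : [182, 182, 364]
negate : [182, 182, -364]
-11    : [182, 182, -364, -11]
+      : [182, 182, -375]
-      : [182, 557]
negate : [182, -557]
53     : [182, -557, 53]
rot    : [-557, 53, 182]
swap   : [-557, 182, 53]
-      : [-557, 129]
52     : [-557, 129, 52]
rot    : [129, 52, -557]
swap   : [129, -557, 52]
mod    : [129, -37]
/      : [-3]
dup    : [-3, -3]
over   : [-3, -3, -3]
+      : [-3, -6]
2      : [-3, -6, 2]
drop   : [-3, -6]
swap   : [-6, -3]
*      : [18]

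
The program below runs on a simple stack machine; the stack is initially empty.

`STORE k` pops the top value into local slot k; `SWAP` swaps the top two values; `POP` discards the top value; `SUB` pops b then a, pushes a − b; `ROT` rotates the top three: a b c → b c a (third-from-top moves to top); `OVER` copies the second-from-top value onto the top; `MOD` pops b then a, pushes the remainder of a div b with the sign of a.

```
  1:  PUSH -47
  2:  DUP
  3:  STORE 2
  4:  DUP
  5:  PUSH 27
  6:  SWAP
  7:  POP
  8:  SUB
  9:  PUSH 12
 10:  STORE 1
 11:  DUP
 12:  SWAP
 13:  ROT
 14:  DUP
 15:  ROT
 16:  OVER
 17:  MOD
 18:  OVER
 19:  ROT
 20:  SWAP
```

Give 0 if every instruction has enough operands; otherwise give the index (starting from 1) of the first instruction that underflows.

PUSH -47 -> [-47]
DUP      -> [-47, -47]
STORE 2  -> [-47]
DUP      -> [-47, -47]
PUSH 27  -> [-47, -47, 27]
SWAP     -> [-47, 27, -47]
POP      -> [-47, 27]
SUB      -> [-74]
PUSH 12  -> [-74, 12]
STORE 1  -> [-74]
DUP      -> [-74, -74]
SWAP     -> [-74, -74]
ROT  — needs 3 operands, stack has 2 → underflow

13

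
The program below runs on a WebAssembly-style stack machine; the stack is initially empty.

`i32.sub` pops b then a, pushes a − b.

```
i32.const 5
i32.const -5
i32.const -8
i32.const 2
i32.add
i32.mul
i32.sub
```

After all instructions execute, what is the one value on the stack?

i32.const 5  : 5
i32.const -5 : 5 -5
i32.const -8 : 5 -5 -8
i32.const 2  : 5 -5 -8 2
i32.add      : 5 -5 -6
i32.mul      : 5 30
i32.sub      : -25

-25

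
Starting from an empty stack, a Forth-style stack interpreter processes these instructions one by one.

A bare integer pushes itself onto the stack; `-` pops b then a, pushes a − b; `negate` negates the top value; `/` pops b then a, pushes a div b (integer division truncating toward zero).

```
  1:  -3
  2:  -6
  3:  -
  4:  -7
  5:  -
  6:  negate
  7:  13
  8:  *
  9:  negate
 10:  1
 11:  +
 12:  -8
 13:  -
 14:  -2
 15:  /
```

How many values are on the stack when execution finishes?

-3     : [-3]
-6     : [-3, -6]
-      : [3]
-7     : [3, -7]
-      : [10]
negate : [-10]
13     : [-10, 13]
*      : [-130]
negate : [130]
1      : [130, 1]
+      : [131]
-8     : [131, -8]
-      : [139]
-2     : [139, -2]
/      : [-69]

1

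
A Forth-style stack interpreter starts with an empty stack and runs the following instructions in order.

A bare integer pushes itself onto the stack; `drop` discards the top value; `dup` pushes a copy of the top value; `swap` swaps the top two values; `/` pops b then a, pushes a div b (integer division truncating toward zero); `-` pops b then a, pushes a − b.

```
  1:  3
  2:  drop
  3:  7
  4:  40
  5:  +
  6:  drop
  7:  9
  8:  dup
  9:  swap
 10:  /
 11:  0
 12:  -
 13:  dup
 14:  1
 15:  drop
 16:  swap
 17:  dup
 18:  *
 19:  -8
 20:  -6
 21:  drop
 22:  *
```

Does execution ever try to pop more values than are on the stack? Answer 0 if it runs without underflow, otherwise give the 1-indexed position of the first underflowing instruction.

0

3     3
drop  (empty)
7     7
40    7 40
+     47
drop  (empty)
9     9
dup   9 9
swap  9 9
/     1
0     1 0
-     1
dup   1 1
1     1 1 1
drop  1 1
swap  1 1
dup   1 1 1
*     1 1
-8    1 1 -8
-6    1 1 -8 -6
drop  1 1 -8
*     1 -8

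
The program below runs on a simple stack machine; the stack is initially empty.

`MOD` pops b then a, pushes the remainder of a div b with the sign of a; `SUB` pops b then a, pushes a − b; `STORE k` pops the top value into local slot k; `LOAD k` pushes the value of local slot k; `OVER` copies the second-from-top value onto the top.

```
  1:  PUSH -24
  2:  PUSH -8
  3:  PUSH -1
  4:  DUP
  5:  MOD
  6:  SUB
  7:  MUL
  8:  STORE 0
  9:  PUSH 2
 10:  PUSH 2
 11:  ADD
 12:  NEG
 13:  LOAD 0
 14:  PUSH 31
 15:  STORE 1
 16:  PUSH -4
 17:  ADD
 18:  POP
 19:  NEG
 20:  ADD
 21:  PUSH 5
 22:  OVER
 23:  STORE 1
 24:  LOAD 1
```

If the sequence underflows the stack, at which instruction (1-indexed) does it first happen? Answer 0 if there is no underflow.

20

PUSH -24 -> -24
PUSH -8  -> -24 -8
PUSH -1  -> -24 -8 -1
DUP      -> -24 -8 -1 -1
MOD      -> -24 -8 0
SUB      -> -24 -8
MUL      -> 192
STORE 0  -> (empty)
PUSH 2   -> 2
PUSH 2   -> 2 2
ADD      -> 4
NEG      -> -4
LOAD 0   -> -4 192
PUSH 31  -> -4 192 31
STORE 1  -> -4 192
PUSH -4  -> -4 192 -4
ADD      -> -4 188
POP      -> -4
NEG      -> 4
ADD  — needs 2 operands, stack has 1 → underflow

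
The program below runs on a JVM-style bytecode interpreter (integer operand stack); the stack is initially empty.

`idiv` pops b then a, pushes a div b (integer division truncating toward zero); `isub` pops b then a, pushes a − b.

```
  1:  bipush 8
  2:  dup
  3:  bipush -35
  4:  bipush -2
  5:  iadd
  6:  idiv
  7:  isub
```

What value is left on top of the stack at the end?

bipush 8   -> [8]
dup        -> [8, 8]
bipush -35 -> [8, 8, -35]
bipush -2  -> [8, 8, -35, -2]
iadd       -> [8, 8, -37]
idiv       -> [8, 0]
isub       -> [8]

8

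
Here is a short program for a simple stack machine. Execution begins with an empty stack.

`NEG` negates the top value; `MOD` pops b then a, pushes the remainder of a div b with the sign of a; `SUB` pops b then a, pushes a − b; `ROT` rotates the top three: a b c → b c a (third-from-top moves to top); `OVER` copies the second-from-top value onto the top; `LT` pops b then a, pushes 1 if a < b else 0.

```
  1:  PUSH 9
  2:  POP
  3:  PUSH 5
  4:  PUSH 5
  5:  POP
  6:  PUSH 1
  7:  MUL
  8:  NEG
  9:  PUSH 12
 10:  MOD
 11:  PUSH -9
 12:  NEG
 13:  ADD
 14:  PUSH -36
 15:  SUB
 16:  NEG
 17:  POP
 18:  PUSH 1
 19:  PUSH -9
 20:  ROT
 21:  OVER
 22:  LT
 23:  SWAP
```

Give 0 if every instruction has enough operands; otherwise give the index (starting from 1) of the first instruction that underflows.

20

PUSH 9   -> 9
POP      -> (empty)
PUSH 5   -> 5
PUSH 5   -> 5 5
POP      -> 5
PUSH 1   -> 5 1
MUL      -> 5
NEG      -> -5
PUSH 12  -> -5 12
MOD      -> -5
PUSH -9  -> -5 -9
NEG      -> -5 9
ADD      -> 4
PUSH -36 -> 4 -36
SUB      -> 40
NEG      -> -40
POP      -> (empty)
PUSH 1   -> 1
PUSH -9  -> 1 -9
ROT  — needs 3 operands, stack has 2 → underflow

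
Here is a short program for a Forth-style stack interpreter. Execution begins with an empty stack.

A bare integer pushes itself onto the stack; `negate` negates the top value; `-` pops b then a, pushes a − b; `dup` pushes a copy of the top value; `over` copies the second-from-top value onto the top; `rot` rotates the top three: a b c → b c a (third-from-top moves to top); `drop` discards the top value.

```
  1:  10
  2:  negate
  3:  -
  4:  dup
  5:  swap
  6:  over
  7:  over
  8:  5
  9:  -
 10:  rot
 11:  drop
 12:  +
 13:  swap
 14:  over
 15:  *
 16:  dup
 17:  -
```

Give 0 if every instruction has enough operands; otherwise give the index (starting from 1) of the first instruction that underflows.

3

10      [10]
negate  [-10]
-  — needs 2 operands, stack has 1 → underflow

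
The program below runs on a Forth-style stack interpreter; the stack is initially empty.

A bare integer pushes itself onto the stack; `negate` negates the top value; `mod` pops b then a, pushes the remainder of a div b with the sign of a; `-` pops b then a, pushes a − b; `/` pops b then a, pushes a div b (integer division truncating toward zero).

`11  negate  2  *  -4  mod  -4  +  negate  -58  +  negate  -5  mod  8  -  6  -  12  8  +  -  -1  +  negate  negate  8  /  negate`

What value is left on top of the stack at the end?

11     -> 11
negate -> -11
2      -> -11 2
*      -> -22
-4     -> -22 -4
mod    -> -2
-4     -> -2 -4
+      -> -6
negate -> 6
-58    -> 6 -58
+      -> -52
negate -> 52
-5     -> 52 -5
mod    -> 2
8      -> 2 8
-      -> -6
6      -> -6 6
-      -> -12
12     -> -12 12
8      -> -12 12 8
+      -> -12 20
-      -> -32
-1     -> -32 -1
+      -> -33
negate -> 33
negate -> -33
8      -> -33 8
/      -> -4
negate -> 4

4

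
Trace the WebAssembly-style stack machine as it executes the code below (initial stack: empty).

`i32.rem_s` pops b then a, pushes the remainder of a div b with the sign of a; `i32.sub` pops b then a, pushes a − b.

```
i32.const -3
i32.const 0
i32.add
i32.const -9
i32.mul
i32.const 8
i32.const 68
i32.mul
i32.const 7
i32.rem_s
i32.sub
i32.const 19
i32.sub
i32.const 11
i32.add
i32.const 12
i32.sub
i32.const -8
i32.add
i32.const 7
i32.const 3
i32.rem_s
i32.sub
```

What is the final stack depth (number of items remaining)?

1

i32.const -3 : [-3]
i32.const 0  : [-3, 0]
i32.add      : [-3]
i32.const -9 : [-3, -9]
i32.mul      : [27]
i32.const 8  : [27, 8]
i32.const 68 : [27, 8, 68]
i32.mul      : [27, 544]
i32.const 7  : [27, 544, 7]
i32.rem_s    : [27, 5]
i32.sub      : [22]
i32.const 19 : [22, 19]
i32.sub      : [3]
i32.const 11 : [3, 11]
i32.add      : [14]
i32.const 12 : [14, 12]
i32.sub      : [2]
i32.const -8 : [2, -8]
i32.add      : [-6]
i32.const 7  : [-6, 7]
i32.const 3  : [-6, 7, 3]
i32.rem_s    : [-6, 1]
i32.sub      : [-7]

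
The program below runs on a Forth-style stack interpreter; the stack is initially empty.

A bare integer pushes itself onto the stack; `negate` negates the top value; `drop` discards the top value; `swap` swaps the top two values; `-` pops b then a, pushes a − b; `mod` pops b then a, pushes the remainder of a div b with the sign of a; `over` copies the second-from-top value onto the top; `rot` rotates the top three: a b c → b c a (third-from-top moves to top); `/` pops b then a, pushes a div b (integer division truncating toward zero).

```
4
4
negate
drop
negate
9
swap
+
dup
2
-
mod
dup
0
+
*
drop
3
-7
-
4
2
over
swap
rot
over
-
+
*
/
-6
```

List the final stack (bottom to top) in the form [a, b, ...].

[0, -6]

4      -> [4]
4      -> [4, 4]
negate -> [4, -4]
drop   -> [4]
negate -> [-4]
9      -> [-4, 9]
swap   -> [9, -4]
+      -> [5]
dup    -> [5, 5]
2      -> [5, 5, 2]
-      -> [5, 3]
mod    -> [2]
dup    -> [2, 2]
0      -> [2, 2, 0]
+      -> [2, 2]
*      -> [4]
drop   -> []
3      -> [3]
-7     -> [3, -7]
-      -> [10]
4      -> [10, 4]
2      -> [10, 4, 2]
over   -> [10, 4, 2, 4]
swap   -> [10, 4, 4, 2]
rot    -> [10, 4, 2, 4]
over   -> [10, 4, 2, 4, 2]
-      -> [10, 4, 2, 2]
+      -> [10, 4, 4]
*      -> [10, 16]
/      -> [0]
-6     -> [0, -6]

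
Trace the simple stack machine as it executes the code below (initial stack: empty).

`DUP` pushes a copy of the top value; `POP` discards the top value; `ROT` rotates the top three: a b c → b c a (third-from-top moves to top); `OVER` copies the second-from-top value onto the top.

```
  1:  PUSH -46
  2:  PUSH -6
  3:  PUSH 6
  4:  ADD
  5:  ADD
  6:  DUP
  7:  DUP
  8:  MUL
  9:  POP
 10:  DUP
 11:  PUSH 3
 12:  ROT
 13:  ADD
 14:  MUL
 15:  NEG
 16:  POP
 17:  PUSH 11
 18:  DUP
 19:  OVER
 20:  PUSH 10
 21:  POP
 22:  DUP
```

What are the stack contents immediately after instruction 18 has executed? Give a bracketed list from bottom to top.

[11, 11]

PUSH -46 -> -46
PUSH -6  -> -46 -6
PUSH 6   -> -46 -6 6
ADD      -> -46 0
ADD      -> -46
DUP      -> -46 -46
DUP      -> -46 -46 -46
MUL      -> -46 2116
POP      -> -46
DUP      -> -46 -46
PUSH 3   -> -46 -46 3
ROT      -> -46 3 -46
ADD      -> -46 -43
MUL      -> 1978
NEG      -> -1978
POP      -> (empty)
PUSH 11  -> 11
DUP      -> 11 11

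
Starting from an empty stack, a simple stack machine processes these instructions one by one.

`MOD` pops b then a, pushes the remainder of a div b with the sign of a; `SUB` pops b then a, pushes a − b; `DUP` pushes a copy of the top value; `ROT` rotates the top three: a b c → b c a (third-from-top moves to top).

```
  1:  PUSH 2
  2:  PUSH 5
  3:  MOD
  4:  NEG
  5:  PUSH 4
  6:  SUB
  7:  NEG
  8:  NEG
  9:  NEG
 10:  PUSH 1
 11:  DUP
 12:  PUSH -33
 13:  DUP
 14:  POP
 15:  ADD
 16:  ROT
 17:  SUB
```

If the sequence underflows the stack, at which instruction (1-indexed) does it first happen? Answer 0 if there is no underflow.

0

PUSH 2    [2]
PUSH 5    [2, 5]
MOD       [2]
NEG       [-2]
PUSH 4    [-2, 4]
SUB       [-6]
NEG       [6]
NEG       [-6]
NEG       [6]
PUSH 1    [6, 1]
DUP       [6, 1, 1]
PUSH -33  [6, 1, 1, -33]
DUP       [6, 1, 1, -33, -33]
POP       [6, 1, 1, -33]
ADD       [6, 1, -32]
ROT       [1, -32, 6]
SUB       [1, -38]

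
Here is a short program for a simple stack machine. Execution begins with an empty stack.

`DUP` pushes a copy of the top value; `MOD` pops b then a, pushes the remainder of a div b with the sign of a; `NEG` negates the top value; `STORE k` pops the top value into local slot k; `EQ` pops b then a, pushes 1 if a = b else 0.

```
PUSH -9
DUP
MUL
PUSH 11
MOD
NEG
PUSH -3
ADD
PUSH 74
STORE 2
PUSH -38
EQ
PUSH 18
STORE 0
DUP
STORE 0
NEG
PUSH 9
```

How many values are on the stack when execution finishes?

PUSH -9   [-9]
DUP       [-9, -9]
MUL       [81]
PUSH 11   [81, 11]
MOD       [4]
NEG       [-4]
PUSH -3   [-4, -3]
ADD       [-7]
PUSH 74   [-7, 74]
STORE 2   [-7]
PUSH -38  [-7, -38]
EQ        [0]
PUSH 18   [0, 18]
STORE 0   [0]
DUP       [0, 0]
STORE 0   [0]
NEG       [0]
PUSH 9    [0, 9]

2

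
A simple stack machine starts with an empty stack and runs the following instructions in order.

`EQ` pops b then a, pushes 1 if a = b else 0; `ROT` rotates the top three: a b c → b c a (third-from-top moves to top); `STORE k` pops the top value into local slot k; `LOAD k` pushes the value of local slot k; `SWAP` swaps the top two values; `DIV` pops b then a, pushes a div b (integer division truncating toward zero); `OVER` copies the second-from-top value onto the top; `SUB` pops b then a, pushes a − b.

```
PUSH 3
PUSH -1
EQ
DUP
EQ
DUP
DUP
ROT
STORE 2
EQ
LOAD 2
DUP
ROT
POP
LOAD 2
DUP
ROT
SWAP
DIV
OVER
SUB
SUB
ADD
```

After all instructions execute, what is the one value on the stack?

PUSH 3  -> 3
PUSH -1 -> 3 -1
EQ      -> 0
DUP     -> 0 0
EQ      -> 1
DUP     -> 1 1
DUP     -> 1 1 1
ROT     -> 1 1 1
STORE 2 -> 1 1
EQ      -> 1
LOAD 2  -> 1 1
DUP     -> 1 1 1
ROT     -> 1 1 1
POP     -> 1 1
LOAD 2  -> 1 1 1
DUP     -> 1 1 1 1
ROT     -> 1 1 1 1
SWAP    -> 1 1 1 1
DIV     -> 1 1 1
OVER    -> 1 1 1 1
SUB     -> 1 1 0
SUB     -> 1 1
ADD     -> 2

2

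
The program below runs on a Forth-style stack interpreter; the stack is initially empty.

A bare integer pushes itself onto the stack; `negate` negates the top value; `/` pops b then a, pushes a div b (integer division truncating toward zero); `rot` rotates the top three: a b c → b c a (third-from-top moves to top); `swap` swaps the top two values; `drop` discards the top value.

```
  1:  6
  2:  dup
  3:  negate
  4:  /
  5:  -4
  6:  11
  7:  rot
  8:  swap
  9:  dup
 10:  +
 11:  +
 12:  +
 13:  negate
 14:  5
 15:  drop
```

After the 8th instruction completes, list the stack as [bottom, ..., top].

6      -> 6
dup    -> 6 6
negate -> 6 -6
/      -> -1
-4     -> -1 -4
11     -> -1 -4 11
rot    -> -4 11 -1
swap   -> -4 -1 11

[-4, -1, 11]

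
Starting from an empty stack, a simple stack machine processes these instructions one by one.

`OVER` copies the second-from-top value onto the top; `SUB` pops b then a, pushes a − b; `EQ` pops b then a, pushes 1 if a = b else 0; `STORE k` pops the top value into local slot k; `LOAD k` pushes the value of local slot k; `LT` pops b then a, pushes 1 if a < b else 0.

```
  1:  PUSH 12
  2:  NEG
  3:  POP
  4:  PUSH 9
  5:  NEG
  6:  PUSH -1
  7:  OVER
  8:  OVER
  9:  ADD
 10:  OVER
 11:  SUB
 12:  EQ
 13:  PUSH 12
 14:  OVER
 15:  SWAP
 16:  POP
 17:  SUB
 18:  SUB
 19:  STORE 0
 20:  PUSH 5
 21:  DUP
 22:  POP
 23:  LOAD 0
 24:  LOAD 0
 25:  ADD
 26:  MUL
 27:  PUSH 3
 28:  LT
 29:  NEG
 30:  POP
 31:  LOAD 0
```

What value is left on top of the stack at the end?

PUSH 12 -> 12
NEG     -> -12
POP     -> (empty)
PUSH 9  -> 9
NEG     -> -9
PUSH -1 -> -9 -1
OVER    -> -9 -1 -9
OVER    -> -9 -1 -9 -1
ADD     -> -9 -1 -10
OVER    -> -9 -1 -10 -1
SUB     -> -9 -1 -9
EQ      -> -9 0
PUSH 12 -> -9 0 12
OVER    -> -9 0 12 0
SWAP    -> -9 0 0 12
POP     -> -9 0 0
SUB     -> -9 0
SUB     -> -9
STORE 0 -> (empty)
PUSH 5  -> 5
DUP     -> 5 5
POP     -> 5
LOAD 0  -> 5 -9
LOAD 0  -> 5 -9 -9
ADD     -> 5 -18
MUL     -> -90
PUSH 3  -> -90 3
LT      -> 1
NEG     -> -1
POP     -> (empty)
LOAD 0  -> -9

-9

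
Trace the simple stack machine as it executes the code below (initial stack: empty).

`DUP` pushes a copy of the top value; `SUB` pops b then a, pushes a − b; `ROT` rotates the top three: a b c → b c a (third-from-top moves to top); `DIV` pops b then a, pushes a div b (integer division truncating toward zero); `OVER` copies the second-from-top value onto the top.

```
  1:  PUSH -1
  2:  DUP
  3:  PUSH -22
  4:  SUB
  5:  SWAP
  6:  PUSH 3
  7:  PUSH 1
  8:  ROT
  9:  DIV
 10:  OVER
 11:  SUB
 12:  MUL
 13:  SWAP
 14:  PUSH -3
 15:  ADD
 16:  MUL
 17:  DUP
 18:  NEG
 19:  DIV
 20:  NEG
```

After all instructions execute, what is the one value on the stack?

1

PUSH -1  : -1
DUP      : -1 -1
PUSH -22 : -1 -1 -22
SUB      : -1 21
SWAP     : 21 -1
PUSH 3   : 21 -1 3
PUSH 1   : 21 -1 3 1
ROT      : 21 3 1 -1
DIV      : 21 3 -1
OVER     : 21 3 -1 3
SUB      : 21 3 -4
MUL      : 21 -12
SWAP     : -12 21
PUSH -3  : -12 21 -3
ADD      : -12 18
MUL      : -216
DUP      : -216 -216
NEG      : -216 216
DIV      : -1
NEG      : 1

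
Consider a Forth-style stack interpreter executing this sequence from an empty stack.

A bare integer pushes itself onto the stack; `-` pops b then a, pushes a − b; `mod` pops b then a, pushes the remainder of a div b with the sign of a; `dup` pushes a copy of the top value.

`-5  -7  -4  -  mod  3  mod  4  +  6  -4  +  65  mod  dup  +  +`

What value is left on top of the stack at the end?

-5  : -5
-7  : -5 -7
-4  : -5 -7 -4
-   : -5 -3
mod : -2
3   : -2 3
mod : -2
4   : -2 4
+   : 2
6   : 2 6
-4  : 2 6 -4
+   : 2 2
65  : 2 2 65
mod : 2 2
dup : 2 2 2
+   : 2 4
+   : 6

6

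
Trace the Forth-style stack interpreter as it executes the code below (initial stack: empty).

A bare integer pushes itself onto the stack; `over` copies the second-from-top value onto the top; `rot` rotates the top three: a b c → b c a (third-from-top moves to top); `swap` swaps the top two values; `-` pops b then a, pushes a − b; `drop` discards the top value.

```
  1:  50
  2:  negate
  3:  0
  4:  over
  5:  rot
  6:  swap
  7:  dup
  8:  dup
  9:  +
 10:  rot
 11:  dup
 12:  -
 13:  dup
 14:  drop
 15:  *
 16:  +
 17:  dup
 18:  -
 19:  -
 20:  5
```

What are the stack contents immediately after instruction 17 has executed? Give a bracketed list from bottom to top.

[0, -50, -50]

50     → [50]
negate → [-50]
0      → [-50, 0]
over   → [-50, 0, -50]
rot    → [0, -50, -50]
swap   → [0, -50, -50]
dup    → [0, -50, -50, -50]
dup    → [0, -50, -50, -50, -50]
+      → [0, -50, -50, -100]
rot    → [0, -50, -100, -50]
dup    → [0, -50, -100, -50, -50]
-      → [0, -50, -100, 0]
dup    → [0, -50, -100, 0, 0]
drop   → [0, -50, -100, 0]
*      → [0, -50, 0]
+      → [0, -50]
dup    → [0, -50, -50]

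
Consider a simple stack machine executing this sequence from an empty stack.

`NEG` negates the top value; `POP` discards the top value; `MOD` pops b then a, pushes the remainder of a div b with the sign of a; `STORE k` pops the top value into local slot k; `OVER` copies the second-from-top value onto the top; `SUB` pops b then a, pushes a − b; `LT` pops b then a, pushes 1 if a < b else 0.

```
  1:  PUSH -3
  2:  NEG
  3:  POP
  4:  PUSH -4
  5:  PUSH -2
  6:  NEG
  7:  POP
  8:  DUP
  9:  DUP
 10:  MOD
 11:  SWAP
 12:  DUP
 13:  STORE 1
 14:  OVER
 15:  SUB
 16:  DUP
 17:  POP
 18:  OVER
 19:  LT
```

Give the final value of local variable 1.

PUSH -3  -3
NEG      3
POP      (empty)
PUSH -4  -4
PUSH -2  -4 -2
NEG      -4 2
POP      -4
DUP      -4 -4
DUP      -4 -4 -4
MOD      -4 0
SWAP     0 -4
DUP      0 -4 -4
STORE 1  0 -4
OVER     0 -4 0
SUB      0 -4
DUP      0 -4 -4
POP      0 -4
OVER     0 -4 0
LT       0 1

-4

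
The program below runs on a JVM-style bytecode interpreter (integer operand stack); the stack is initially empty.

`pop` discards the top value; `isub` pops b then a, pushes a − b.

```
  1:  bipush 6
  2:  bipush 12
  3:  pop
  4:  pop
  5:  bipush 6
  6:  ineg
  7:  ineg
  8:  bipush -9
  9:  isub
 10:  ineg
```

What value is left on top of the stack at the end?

bipush 6  : 6
bipush 12 : 6 12
pop       : 6
pop       : (empty)
bipush 6  : 6
ineg      : -6
ineg      : 6
bipush -9 : 6 -9
isub      : 15
ineg      : -15

-15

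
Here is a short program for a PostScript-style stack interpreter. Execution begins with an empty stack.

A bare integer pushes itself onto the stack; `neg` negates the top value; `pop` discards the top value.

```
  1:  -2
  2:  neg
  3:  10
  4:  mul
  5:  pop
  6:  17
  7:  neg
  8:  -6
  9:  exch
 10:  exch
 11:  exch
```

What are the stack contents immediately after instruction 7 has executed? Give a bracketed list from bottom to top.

-2  -> [-2]
neg -> [2]
10  -> [2, 10]
mul -> [20]
pop -> []
17  -> [17]
neg -> [-17]

[-17]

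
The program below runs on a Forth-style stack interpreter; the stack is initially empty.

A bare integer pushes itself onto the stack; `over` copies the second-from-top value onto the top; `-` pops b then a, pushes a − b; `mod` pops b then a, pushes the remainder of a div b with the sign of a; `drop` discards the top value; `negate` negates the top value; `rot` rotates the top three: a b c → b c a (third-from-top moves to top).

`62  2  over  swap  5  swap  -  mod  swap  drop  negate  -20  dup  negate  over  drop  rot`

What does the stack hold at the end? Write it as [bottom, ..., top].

62     → [62]
2      → [62, 2]
over   → [62, 2, 62]
swap   → [62, 62, 2]
5      → [62, 62, 2, 5]
swap   → [62, 62, 5, 2]
-      → [62, 62, 3]
mod    → [62, 2]
swap   → [2, 62]
drop   → [2]
negate → [-2]
-20    → [-2, -20]
dup    → [-2, -20, -20]
negate → [-2, -20, 20]
over   → [-2, -20, 20, -20]
drop   → [-2, -20, 20]
rot    → [-20, 20, -2]

[-20, 20, -2]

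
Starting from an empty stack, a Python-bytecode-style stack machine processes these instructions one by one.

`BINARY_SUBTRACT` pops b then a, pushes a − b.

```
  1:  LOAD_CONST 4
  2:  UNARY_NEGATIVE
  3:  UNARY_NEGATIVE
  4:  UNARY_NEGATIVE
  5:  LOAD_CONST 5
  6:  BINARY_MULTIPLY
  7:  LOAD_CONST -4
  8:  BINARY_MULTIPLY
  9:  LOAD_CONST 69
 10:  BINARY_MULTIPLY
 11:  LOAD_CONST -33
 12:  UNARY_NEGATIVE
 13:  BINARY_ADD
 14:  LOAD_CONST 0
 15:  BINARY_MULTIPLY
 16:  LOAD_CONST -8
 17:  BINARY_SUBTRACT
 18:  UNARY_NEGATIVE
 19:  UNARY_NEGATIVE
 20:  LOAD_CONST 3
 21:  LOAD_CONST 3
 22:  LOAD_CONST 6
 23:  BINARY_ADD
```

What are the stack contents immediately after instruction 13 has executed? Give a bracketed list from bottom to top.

LOAD_CONST 4    → 4
UNARY_NEGATIVE  → -4
UNARY_NEGATIVE  → 4
UNARY_NEGATIVE  → -4
LOAD_CONST 5    → -4 5
BINARY_MULTIPLY → -20
LOAD_CONST -4   → -20 -4
BINARY_MULTIPLY → 80
LOAD_CONST 69   → 80 69
BINARY_MULTIPLY → 5520
LOAD_CONST -33  → 5520 -33
UNARY_NEGATIVE  → 5520 33
BINARY_ADD      → 5553

[5553]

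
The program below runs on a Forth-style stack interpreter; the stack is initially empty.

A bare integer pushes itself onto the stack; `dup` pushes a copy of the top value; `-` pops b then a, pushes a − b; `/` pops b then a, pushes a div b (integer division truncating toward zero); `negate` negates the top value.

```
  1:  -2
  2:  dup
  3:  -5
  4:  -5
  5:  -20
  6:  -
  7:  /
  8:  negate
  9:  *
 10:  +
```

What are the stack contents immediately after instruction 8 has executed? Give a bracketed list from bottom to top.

-2      -2
dup     -2 -2
-5      -2 -2 -5
-5      -2 -2 -5 -5
-20     -2 -2 -5 -5 -20
-       -2 -2 -5 15
/       -2 -2 0
negate  -2 -2 0

[-2, -2, 0]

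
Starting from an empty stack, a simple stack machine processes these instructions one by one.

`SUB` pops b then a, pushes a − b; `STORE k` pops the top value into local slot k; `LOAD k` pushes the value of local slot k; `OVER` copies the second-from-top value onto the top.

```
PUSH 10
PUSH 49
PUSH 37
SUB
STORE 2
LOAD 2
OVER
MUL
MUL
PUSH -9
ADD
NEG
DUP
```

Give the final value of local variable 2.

PUSH 10 : [10]
PUSH 49 : [10, 49]
PUSH 37 : [10, 49, 37]
SUB     : [10, 12]
STORE 2 : [10]
LOAD 2  : [10, 12]
OVER    : [10, 12, 10]
MUL     : [10, 120]
MUL     : [1200]
PUSH -9 : [1200, -9]
ADD     : [1191]
NEG     : [-1191]
DUP     : [-1191, -1191]

12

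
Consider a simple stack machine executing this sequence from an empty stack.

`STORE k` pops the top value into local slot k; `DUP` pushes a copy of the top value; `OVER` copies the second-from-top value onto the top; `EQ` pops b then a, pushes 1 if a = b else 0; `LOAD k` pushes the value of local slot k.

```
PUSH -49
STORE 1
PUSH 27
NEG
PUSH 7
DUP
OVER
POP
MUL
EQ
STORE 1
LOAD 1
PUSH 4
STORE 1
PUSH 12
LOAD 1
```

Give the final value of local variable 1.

PUSH -49 -> -49
STORE 1  -> (empty)
PUSH 27  -> 27
NEG      -> -27
PUSH 7   -> -27 7
DUP      -> -27 7 7
OVER     -> -27 7 7 7
POP      -> -27 7 7
MUL      -> -27 49
EQ       -> 0
STORE 1  -> (empty)
LOAD 1   -> 0
PUSH 4   -> 0 4
STORE 1  -> 0
PUSH 12  -> 0 12
LOAD 1   -> 0 12 4

4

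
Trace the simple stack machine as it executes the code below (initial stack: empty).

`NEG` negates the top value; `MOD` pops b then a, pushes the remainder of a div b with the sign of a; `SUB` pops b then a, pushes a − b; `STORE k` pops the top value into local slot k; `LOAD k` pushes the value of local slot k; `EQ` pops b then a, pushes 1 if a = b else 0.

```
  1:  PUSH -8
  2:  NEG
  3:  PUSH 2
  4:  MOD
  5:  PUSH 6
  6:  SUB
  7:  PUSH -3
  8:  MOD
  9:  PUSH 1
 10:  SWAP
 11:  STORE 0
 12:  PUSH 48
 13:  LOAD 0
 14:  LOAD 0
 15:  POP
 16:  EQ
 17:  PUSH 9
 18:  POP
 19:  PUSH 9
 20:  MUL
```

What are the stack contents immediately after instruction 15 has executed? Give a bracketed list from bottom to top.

[1, 48, 0]

PUSH -8 -> -8
NEG     -> 8
PUSH 2  -> 8 2
MOD     -> 0
PUSH 6  -> 0 6
SUB     -> -6
PUSH -3 -> -6 -3
MOD     -> 0
PUSH 1  -> 0 1
SWAP    -> 1 0
STORE 0 -> 1
PUSH 48 -> 1 48
LOAD 0  -> 1 48 0
LOAD 0  -> 1 48 0 0
POP     -> 1 48 0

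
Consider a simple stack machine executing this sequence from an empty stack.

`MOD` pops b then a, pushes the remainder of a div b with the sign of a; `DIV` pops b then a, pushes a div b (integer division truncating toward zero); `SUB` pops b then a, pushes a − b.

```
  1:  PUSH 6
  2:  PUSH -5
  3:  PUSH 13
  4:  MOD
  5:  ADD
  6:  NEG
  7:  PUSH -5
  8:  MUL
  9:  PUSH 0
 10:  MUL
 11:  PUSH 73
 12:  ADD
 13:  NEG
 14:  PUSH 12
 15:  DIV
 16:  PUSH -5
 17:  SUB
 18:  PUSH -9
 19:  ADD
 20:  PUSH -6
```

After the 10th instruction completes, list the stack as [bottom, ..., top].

PUSH 6  -> [6]
PUSH -5 -> [6, -5]
PUSH 13 -> [6, -5, 13]
MOD     -> [6, -5]
ADD     -> [1]
NEG     -> [-1]
PUSH -5 -> [-1, -5]
MUL     -> [5]
PUSH 0  -> [5, 0]
MUL     -> [0]

[0]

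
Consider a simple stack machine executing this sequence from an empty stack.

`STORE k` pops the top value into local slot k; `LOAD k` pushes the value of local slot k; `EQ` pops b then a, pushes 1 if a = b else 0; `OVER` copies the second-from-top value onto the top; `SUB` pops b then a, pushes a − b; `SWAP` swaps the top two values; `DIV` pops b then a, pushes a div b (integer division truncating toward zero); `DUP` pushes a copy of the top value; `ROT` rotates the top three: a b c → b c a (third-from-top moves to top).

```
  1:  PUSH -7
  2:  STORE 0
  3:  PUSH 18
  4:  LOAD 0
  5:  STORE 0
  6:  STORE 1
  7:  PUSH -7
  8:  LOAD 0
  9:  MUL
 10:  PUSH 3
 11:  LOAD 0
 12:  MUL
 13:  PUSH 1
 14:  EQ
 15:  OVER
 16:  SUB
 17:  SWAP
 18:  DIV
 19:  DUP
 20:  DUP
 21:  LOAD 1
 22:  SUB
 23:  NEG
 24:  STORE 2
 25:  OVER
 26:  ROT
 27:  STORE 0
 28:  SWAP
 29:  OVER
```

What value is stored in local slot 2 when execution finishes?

19

PUSH -7 -> -7
STORE 0 -> (empty)
PUSH 18 -> 18
LOAD 0  -> 18 -7
STORE 0 -> 18
STORE 1 -> (empty)
PUSH -7 -> -7
LOAD 0  -> -7 -7
MUL     -> 49
PUSH 3  -> 49 3
LOAD 0  -> 49 3 -7
MUL     -> 49 -21
PUSH 1  -> 49 -21 1
EQ      -> 49 0
OVER    -> 49 0 49
SUB     -> 49 -49
SWAP    -> -49 49
DIV     -> -1
DUP     -> -1 -1
DUP     -> -1 -1 -1
LOAD 1  -> -1 -1 -1 18
SUB     -> -1 -1 -19
NEG     -> -1 -1 19
STORE 2 -> -1 -1
OVER    -> -1 -1 -1
ROT     -> -1 -1 -1
STORE 0 -> -1 -1
SWAP    -> -1 -1
OVER    -> -1 -1 -1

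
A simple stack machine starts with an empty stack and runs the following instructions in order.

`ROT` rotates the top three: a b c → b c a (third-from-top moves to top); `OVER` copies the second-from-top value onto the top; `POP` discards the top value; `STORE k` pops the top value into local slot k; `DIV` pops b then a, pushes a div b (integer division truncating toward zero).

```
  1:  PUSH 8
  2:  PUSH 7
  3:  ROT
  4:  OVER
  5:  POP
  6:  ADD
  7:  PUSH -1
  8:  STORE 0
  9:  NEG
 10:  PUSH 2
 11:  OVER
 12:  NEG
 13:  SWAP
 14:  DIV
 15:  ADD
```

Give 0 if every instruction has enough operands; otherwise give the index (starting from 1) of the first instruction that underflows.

3

PUSH 8 -> 8
PUSH 7 -> 8 7
ROT  — needs 3 operands, stack has 2 → underflow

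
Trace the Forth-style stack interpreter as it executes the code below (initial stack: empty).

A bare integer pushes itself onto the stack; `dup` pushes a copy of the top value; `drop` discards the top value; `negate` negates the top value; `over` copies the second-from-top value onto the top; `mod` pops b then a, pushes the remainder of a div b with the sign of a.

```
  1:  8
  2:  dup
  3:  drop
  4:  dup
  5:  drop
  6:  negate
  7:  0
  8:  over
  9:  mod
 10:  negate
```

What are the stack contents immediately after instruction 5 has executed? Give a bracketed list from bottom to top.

[8]

8     [8]
dup   [8, 8]
drop  [8]
dup   [8, 8]
drop  [8]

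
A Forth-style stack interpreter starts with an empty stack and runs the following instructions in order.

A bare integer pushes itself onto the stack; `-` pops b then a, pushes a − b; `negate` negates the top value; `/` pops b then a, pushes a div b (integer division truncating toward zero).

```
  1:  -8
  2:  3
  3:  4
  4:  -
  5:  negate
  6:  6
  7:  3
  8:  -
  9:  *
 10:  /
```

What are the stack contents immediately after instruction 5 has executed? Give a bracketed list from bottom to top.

[-8, 1]

-8     → -8
3      → -8 3
4      → -8 3 4
-      → -8 -1
negate → -8 1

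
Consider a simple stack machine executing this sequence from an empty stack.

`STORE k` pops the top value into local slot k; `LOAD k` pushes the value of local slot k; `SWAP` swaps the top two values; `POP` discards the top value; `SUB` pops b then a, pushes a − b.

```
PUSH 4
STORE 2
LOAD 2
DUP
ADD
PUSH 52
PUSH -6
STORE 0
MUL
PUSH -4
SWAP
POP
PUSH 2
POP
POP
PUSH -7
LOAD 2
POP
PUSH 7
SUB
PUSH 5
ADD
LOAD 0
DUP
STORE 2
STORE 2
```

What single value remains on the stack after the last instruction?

PUSH 4   [4]
STORE 2  []
LOAD 2   [4]
DUP      [4, 4]
ADD      [8]
PUSH 52  [8, 52]
PUSH -6  [8, 52, -6]
STORE 0  [8, 52]
MUL      [416]
PUSH -4  [416, -4]
SWAP     [-4, 416]
POP      [-4]
PUSH 2   [-4, 2]
POP      [-4]
POP      []
PUSH -7  [-7]
LOAD 2   [-7, 4]
POP      [-7]
PUSH 7   [-7, 7]
SUB      [-14]
PUSH 5   [-14, 5]
ADD      [-9]
LOAD 0   [-9, -6]
DUP      [-9, -6, -6]
STORE 2  [-9, -6]
STORE 2  [-9]

-9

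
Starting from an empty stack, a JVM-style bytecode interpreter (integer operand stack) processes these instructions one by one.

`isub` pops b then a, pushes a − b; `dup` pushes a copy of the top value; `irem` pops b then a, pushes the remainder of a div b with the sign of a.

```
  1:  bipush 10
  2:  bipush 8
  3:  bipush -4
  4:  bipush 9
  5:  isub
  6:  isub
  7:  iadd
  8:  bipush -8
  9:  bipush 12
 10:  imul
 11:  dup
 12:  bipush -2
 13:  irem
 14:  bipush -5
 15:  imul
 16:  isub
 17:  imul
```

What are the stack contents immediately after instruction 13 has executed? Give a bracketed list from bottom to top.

[31, -96, 0]

bipush 10 : 10
bipush 8  : 10 8
bipush -4 : 10 8 -4
bipush 9  : 10 8 -4 9
isub      : 10 8 -13
isub      : 10 21
iadd      : 31
bipush -8 : 31 -8
bipush 12 : 31 -8 12
imul      : 31 -96
dup       : 31 -96 -96
bipush -2 : 31 -96 -96 -2
irem      : 31 -96 0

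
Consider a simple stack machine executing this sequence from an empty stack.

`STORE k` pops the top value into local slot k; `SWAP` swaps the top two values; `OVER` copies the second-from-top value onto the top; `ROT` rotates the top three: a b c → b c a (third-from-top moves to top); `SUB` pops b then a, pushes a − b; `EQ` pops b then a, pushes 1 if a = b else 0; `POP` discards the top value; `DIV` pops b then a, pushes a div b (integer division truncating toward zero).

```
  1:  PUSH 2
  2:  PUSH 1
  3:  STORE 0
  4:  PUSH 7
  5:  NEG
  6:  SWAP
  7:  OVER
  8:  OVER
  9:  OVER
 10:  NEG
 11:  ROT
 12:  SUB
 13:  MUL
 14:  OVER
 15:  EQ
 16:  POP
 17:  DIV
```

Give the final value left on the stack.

-3

PUSH 2   2
PUSH 1   2 1
STORE 0  2
PUSH 7   2 7
NEG      2 -7
SWAP     -7 2
OVER     -7 2 -7
OVER     -7 2 -7 2
OVER     -7 2 -7 2 -7
NEG      -7 2 -7 2 7
ROT      -7 2 2 7 -7
SUB      -7 2 2 14
MUL      -7 2 28
OVER     -7 2 28 2
EQ       -7 2 0
POP      -7 2
DIV      -3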